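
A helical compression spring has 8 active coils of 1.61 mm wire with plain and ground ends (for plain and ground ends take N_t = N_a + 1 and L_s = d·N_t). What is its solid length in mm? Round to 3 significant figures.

plain and ground ends: N_t = N_a + 1 = 8 + 1 = 9
L_s = d·N_t = 1.61 × 9 = 14.49 mm

14.5 mm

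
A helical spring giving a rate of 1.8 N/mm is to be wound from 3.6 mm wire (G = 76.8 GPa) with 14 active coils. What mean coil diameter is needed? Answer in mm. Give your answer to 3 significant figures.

40.0 mm

D = (Gd⁴/(8N_a·k))^(1/3) = (76.8×10³·3.6⁴/(8·14·1.8))^(1/3)
  = (63985.4)^(1/3) = 39.9970 mm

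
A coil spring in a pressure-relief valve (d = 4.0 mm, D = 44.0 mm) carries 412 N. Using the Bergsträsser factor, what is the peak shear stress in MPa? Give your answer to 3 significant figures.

809 MPa

Spring index C = D/d = 44.0/4.0 = 11.0000
K_B = (4C+2)/(4C−3) = 46.000/41.000 = 1.1220
τ₀ = 8FD/(πd³) = 8·412·44.0/(π·4.0³) = 145024/201.06 = 721.29 MPa
τ_max = K·τ₀ = 1.1220 × 721.29 = 809.25 MPa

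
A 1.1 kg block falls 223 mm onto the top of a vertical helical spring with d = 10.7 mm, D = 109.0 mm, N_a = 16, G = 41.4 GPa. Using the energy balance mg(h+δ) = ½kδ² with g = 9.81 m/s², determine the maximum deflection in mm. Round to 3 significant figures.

k = Gd⁴/(8D³N_a) = (41.4×10³)(10.7⁴)/(8·109.0³·16) = 3.2738 N/mm
W = mg = 1.1 × 9.81 = 10.791 N
½kδ² − Wδ − Wh = 0 → δ = (W + √(W² + 2kWh))/k
δ = (10.791 + √(116.45 + 15755.9))/3.2738 = (10.791 + 125.99)/3.2738 = 41.78 mm

41.8 mm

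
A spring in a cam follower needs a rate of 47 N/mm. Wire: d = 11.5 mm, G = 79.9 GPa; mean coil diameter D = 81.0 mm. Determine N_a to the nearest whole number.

N_a = Gd⁴/(8D³k) = (79.9×10³ × 11.5⁴)/(8 × 81.0³ × 47)
    = 1.39746e+09 / 1.99822e+08 = 6.994 → 7 coils

7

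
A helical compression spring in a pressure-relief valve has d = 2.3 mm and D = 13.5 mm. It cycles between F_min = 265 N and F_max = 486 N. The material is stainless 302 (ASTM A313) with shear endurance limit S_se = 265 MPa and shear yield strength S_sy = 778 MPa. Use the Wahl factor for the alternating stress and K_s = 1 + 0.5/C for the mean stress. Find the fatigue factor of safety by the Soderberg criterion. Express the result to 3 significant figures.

0.338

C = D/d = 13.5/2.3 = 5.8696; K_W = (4C−1)/(4C−4)+0.615/C = 1.2588; K_s = 1+0.5/C = 1.0852
F_a = (F_max−F_min)/2 = 110.5 N; F_m = (F_max+F_min)/2 = 375.5 N
τ_a = K_W·8F_aD/(πd³) = 1.2588 × 312.21 = 393.01 MPa
τ_m = K_s·8F_mD/(πd³) = 1.0852 × 1061 = 1151.3 MPa
Soderberg: 1/n_f = τ_a/S_se + τ_m/S_sy = 393.01/265 + 1151.3/778 = 1.48307 + 1.47987 = 2.9629
n_f = 1/2.9629 = 0.3375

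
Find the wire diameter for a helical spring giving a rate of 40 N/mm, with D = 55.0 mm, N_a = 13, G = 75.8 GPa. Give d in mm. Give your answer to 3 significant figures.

9.78 mm

d = (8D³N_a·k / G)^(1/4) = (8·55.0³·13·40 / (75.8×10³))^0.25
  = (9130.9)^0.25 = 9.7753 mm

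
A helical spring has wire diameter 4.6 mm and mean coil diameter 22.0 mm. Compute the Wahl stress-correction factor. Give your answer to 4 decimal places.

C = D/d = 22.0/4.6 = 4.7826
K_W = (4C−1)/(4C−4) + 0.615/C = 18.130/15.130 + 0.1286 = 1.3269

1.3269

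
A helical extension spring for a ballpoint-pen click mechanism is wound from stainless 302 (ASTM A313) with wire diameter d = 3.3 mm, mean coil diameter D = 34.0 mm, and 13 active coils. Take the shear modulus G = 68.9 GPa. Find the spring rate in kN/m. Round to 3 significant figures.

k = Gd⁴/(8D³N_a) = (68.9×10³ × 3.3⁴) / (8 × 34.0³ × 13)
  = 8.171e+06 / 4.08762e+06 = 1.999 N/mm

2.00 kN/m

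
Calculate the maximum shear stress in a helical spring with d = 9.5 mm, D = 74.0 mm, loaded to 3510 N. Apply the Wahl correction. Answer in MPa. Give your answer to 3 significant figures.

Spring index C = D/d = 74.0/9.5 = 7.7895
K_W = (4C−1)/(4C−4) + 0.615/C = 30.158/27.158 + 0.0790 = 1.1894
τ₀ = 8FD/(πd³) = 8·3510·74.0/(π·9.5³) = 2.07792e+06/2693.5 = 771.45 MPa
τ_max = K·τ₀ = 1.1894 × 771.45 = 917.58 MPa

918 MPa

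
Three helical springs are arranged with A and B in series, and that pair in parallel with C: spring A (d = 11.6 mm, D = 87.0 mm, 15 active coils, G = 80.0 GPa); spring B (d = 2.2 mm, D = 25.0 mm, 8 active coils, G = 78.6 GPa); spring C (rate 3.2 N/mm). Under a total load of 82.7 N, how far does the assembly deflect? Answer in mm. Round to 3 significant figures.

17.0 mm

k_A = Gd⁴/(8D³N_a) = (80.0×10³)(11.6⁴)/(8·87.0³·15) = 18.331 N/mm
k_B = Gd⁴/(8D³N_a) = (78.6×10³)(2.2⁴)/(8·25.0³·8) = 1.8413 N/mm
Springs A,B series: k_AB = 1/(1/18.331+1/1.8413) = 1.6732 N/mm; parallel with C: k_eq = 1.6732+3.2 = 4.8732 N/mm
δ = F/k_eq = 82.7/4.8732 = 16.97 mm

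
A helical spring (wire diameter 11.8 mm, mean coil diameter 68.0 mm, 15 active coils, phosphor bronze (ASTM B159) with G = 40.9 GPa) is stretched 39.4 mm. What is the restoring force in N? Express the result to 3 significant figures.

k = Gd⁴/(8D³N_a) = (40.9×10³)(11.8⁴)/(8·68.0³·15) = 21.016 N/mm
F = k·δ = 21.016 × 39.4 = 828.02 N

828 N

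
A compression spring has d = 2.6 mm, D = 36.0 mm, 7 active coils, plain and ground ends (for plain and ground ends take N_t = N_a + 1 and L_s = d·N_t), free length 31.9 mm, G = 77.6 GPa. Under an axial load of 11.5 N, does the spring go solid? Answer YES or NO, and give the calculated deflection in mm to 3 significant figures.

NO, δ = 8.47 mm

k = Gd⁴/(8D³N_a) = (77.6×10³)(2.6⁴)/(8·36.0³·7) = 1.3572 N/mm
N_t = 8; L_s = 2.6·8 = 20.8 mm; δ_solid = L₀ − L_s = 31.9 − 20.8 = 11.1 mm
δ = F/k = 11.5/1.3572 = 8.473 mm
δ < δ_solid → spring does not go solid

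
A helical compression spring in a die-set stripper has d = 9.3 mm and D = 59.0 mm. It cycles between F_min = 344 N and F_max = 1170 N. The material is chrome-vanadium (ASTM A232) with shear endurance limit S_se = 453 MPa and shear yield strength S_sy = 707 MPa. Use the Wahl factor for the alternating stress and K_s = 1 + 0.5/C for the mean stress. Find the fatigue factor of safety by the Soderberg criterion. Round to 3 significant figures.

C = D/d = 59.0/9.3 = 6.3441; K_W = (4C−1)/(4C−4)+0.615/C = 1.2373; K_s = 1+0.5/C = 1.0788
F_a = (F_max−F_min)/2 = 413 N; F_m = (F_max+F_min)/2 = 757 N
τ_a = K_W·8F_aD/(πd³) = 1.2373 × 77.142 = 95.447 MPa
τ_m = K_s·8F_mD/(πd³) = 1.0788 × 141.4 = 152.54 MPa
Soderberg: 1/n_f = τ_a/S_se + τ_m/S_sy = 95.447/453 + 152.54/707 = 0.21070 + 0.21576 = 0.42646
n_f = 1/0.42646 = 2.345

2.34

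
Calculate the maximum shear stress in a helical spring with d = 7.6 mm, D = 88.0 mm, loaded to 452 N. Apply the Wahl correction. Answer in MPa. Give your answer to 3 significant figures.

259 MPa

Spring index C = D/d = 88.0/7.6 = 11.5789
K_W = (4C−1)/(4C−4) + 0.615/C = 45.316/42.316 + 0.0531 = 1.1240
τ₀ = 8FD/(πd³) = 8·452·88.0/(π·7.6³) = 318208/1379.1 = 230.74 MPa
τ_max = K·τ₀ = 1.1240 × 230.74 = 259.35 MPa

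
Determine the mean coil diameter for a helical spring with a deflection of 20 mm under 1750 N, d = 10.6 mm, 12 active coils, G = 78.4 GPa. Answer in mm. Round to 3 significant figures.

Required rate k = F/δ = 1750/20 = 87.5 N/mm
D = (Gd⁴/(8N_a·k))^(1/3) = (78.4×10³·10.6⁴/(8·12·87.5))^(1/3)
  = (117831)^(1/3) = 49.0253 mm

49.0 mm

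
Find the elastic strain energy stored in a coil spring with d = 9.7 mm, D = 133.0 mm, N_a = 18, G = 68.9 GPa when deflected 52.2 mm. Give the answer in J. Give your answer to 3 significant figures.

k = Gd⁴/(8D³N_a) = (68.9×10³)(9.7⁴)/(8·133.0³·18) = 1.8005 N/mm
U = ½kδ² = 0.5 × 1.8005 × 52.2² = 2453 N·mm = 2.453 J

2.45 J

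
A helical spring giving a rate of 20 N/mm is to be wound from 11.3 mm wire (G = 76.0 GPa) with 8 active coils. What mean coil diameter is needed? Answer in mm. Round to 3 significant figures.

98.9 mm

D = (Gd⁴/(8N_a·k))^(1/3) = (76.0×10³·11.3⁴/(8·8·20))^(1/3)
  = (968094)^(1/3) = 98.9249 mm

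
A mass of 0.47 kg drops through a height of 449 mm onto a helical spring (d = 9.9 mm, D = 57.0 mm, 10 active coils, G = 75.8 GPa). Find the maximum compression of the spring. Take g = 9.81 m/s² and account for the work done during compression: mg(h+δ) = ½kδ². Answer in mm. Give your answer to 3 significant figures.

k = Gd⁴/(8D³N_a) = (75.8×10³)(9.9⁴)/(8·57.0³·10) = 49.147 N/mm
W = mg = 0.47 × 9.81 = 4.6107 N
½kδ² − Wδ − Wh = 0 → δ = (W + √(W² + 2kWh))/k
δ = (4.6107 + √(21.259 + 203488))/49.147 = (4.6107 + 451.12)/49.147 = 9.2728 mm

9.27 mm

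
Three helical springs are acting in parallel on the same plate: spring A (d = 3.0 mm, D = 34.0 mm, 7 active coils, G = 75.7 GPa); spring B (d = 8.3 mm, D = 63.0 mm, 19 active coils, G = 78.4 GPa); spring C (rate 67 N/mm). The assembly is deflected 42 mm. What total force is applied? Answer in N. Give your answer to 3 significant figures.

k_A = Gd⁴/(8D³N_a) = (75.7×10³)(3.0⁴)/(8·34.0³·7) = 2.7858 N/mm
k_B = Gd⁴/(8D³N_a) = (78.4×10³)(8.3⁴)/(8·63.0³·19) = 9.7896 N/mm
Parallel: k_eq = 2.7858 + 9.7896 + 67 = 79.575 N/mm
F = k_eq·δ = 79.575·42 = 3342.2 N

3340 N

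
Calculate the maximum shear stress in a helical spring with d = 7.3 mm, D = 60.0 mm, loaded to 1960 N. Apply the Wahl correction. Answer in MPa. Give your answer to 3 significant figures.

Spring index C = D/d = 60.0/7.3 = 8.2192
K_W = (4C−1)/(4C−4) + 0.615/C = 31.877/28.877 + 0.0748 = 1.1787
τ₀ = 8FD/(πd³) = 8·1960·60.0/(π·7.3³) = 940800/1222.1 = 769.8 MPa
τ_max = K·τ₀ = 1.1787 × 769.8 = 907.38 MPa

907 MPa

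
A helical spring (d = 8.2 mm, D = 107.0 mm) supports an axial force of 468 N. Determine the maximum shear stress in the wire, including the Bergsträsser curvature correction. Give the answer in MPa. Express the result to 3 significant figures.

Spring index C = D/d = 107.0/8.2 = 13.0488
K_B = (4C+2)/(4C−3) = 54.195/49.195 = 1.1016
τ₀ = 8FD/(πd³) = 8·468·107.0/(π·8.2³) = 400608/1732.2 = 231.27 MPa
τ_max = K·τ₀ = 1.1016 × 231.27 = 254.78 MPa

255 MPa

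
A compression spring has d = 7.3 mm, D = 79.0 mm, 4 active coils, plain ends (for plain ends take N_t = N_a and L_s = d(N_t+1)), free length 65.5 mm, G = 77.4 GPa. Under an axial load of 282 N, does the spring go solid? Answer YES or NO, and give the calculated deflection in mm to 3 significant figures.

NO, δ = 20.2 mm

k = Gd⁴/(8D³N_a) = (77.4×10³)(7.3⁴)/(8·79.0³·4) = 13.932 N/mm
N_t = 4; L_s = 7.3·5 = 36.5 mm; δ_solid = L₀ − L_s = 65.5 − 36.5 = 29 mm
δ = F/k = 282/13.932 = 20.242 mm
δ < δ_solid → spring does not go solid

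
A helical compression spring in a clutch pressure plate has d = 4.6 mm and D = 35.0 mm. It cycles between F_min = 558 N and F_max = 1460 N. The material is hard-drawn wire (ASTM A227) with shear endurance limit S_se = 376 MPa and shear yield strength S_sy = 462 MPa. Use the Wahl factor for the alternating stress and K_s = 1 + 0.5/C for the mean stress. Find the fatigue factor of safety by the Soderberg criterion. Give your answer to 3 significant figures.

C = D/d = 35.0/4.6 = 7.6087; K_W = (4C−1)/(4C−4)+0.615/C = 1.1943; K_s = 1+0.5/C = 1.0657
F_a = (F_max−F_min)/2 = 451 N; F_m = (F_max+F_min)/2 = 1009 N
τ_a = K_W·8F_aD/(πd³) = 1.1943 × 412.96 = 493.21 MPa
τ_m = K_s·8F_mD/(πd³) = 1.0657 × 923.9 = 984.62 MPa
Soderberg: 1/n_f = τ_a/S_se + τ_m/S_sy = 493.21/376 + 984.62/462 = 1.31172 + 2.13120 = 3.4429
n_f = 1/3.4429 = 0.2905

0.290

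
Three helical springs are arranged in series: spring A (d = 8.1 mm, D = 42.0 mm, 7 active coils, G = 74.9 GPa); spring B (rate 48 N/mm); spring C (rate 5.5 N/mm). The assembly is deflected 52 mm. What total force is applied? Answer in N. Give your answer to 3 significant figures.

241 N

k_A = Gd⁴/(8D³N_a) = (74.9×10³)(8.1⁴)/(8·42.0³·7) = 77.712 N/mm
Series: 1/k_eq = 1/77.712 + 1/48 + 1/5.5 = 0.21552; k_eq = 4.6399 N/mm
F = k_eq·δ = 4.6399·52 = 241.28 N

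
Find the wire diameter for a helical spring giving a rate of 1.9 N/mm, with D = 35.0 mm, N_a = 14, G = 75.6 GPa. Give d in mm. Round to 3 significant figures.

3.31 mm

d = (8D³N_a·k / G)^(1/4) = (8·35.0³·14·1.9 / (75.6×10³))^0.25
  = (120.69)^0.25 = 3.3145 mm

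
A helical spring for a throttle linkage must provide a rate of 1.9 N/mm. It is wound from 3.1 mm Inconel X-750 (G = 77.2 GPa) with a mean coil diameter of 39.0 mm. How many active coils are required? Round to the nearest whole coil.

8

N_a = Gd⁴/(8D³k) = (77.2×10³ × 3.1⁴)/(8 × 39.0³ × 1.9)
    = 7.12958e+06 / 901649 = 7.907 → 8 coils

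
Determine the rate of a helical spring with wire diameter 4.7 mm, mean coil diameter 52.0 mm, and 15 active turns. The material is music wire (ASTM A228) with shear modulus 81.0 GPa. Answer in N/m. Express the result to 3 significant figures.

k = Gd⁴/(8D³N_a) = (81.0×10³ × 4.7⁴) / (8 × 52.0³ × 15)
  = 3.95254e+07 / 1.6873e+07 = 2.3425 N/mm = 2342.5 N/m

2340 N/m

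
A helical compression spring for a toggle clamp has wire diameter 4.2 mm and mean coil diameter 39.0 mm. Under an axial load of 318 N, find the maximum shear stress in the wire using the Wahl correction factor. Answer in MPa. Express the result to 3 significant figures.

493 MPa

Spring index C = D/d = 39.0/4.2 = 9.2857
K_W = (4C−1)/(4C−4) + 0.615/C = 36.143/33.143 + 0.0662 = 1.1567
τ₀ = 8FD/(πd³) = 8·318·39.0/(π·4.2³) = 99216/232.75 = 426.27 MPa
τ_max = K·τ₀ = 1.1567 × 426.27 = 493.09 MPa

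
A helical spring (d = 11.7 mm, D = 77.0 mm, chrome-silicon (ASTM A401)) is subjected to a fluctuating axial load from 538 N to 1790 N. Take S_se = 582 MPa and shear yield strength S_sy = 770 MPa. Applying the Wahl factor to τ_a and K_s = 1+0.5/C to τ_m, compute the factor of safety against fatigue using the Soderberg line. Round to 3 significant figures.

C = D/d = 77.0/11.7 = 6.5812; K_W = (4C−1)/(4C−4)+0.615/C = 1.2278; K_s = 1+0.5/C = 1.0760
F_a = (F_max−F_min)/2 = 626 N; F_m = (F_max+F_min)/2 = 1164 N
τ_a = K_W·8F_aD/(πd³) = 1.2278 × 76.639 = 94.099 MPa
τ_m = K_s·8F_mD/(πd³) = 1.0760 × 142.5 = 153.33 MPa
Soderberg: 1/n_f = τ_a/S_se + τ_m/S_sy = 94.099/582 + 153.33/770 = 0.16168 + 0.19913 = 0.36081
n_f = 1/0.36081 = 2.772

2.77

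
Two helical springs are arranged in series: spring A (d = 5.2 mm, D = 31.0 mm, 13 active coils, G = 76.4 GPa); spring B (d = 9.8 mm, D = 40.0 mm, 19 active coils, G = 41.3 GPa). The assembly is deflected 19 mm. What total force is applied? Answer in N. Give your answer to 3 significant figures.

235 N

k_A = Gd⁴/(8D³N_a) = (76.4×10³)(5.2⁴)/(8·31.0³·13) = 18.03 N/mm
k_B = Gd⁴/(8D³N_a) = (41.3×10³)(9.8⁴)/(8·40.0³·19) = 39.159 N/mm
Series: 1/k_eq = 1/18.03 + 1/39.159 = 0.081001; k_eq = 12.346 N/mm
F = k_eq·δ = 12.346·19 = 234.56 N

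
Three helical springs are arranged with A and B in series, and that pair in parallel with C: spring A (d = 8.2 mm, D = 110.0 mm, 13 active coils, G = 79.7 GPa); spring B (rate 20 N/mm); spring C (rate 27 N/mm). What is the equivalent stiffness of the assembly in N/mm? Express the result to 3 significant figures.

29.3 N/mm

k_A = Gd⁴/(8D³N_a) = (79.7×10³)(8.2⁴)/(8·110.0³·13) = 2.6032 N/mm
Springs A,B series: k_AB = 1/(1/2.6032+1/20) = 2.3034 N/mm; parallel with C: k_eq = 2.3034+27 = 29.303 N/mm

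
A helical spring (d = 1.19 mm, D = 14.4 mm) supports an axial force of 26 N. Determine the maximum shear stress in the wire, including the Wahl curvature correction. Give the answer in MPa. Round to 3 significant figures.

633 MPa

Spring index C = D/d = 14.4/1.19 = 12.1008
K_W = (4C−1)/(4C−4) + 0.615/C = 47.403/44.403 + 0.0508 = 1.1184
τ₀ = 8FD/(πd³) = 8·26·14.4/(π·1.19³) = 2995.2/5.2941 = 565.76 MPa
τ_max = K·τ₀ = 1.1184 × 565.76 = 632.74 MPa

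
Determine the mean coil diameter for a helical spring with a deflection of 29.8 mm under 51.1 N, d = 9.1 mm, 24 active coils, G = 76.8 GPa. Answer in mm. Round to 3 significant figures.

Required rate k = F/δ = 51.1/29.8 = 1.7148 N/mm
D = (Gd⁴/(8N_a·k))^(1/3) = (76.8×10³·9.1⁴/(8·24·1.7148))^(1/3)
  = (1.59964e+06)^(1/3) = 116.9518 mm

117 mm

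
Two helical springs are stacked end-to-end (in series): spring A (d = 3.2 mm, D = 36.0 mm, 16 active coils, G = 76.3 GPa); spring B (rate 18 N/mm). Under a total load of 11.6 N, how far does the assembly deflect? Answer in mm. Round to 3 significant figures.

9.30 mm

k_A = Gd⁴/(8D³N_a) = (76.3×10³)(3.2⁴)/(8·36.0³·16) = 1.3397 N/mm
Series: 1/k_eq = 1/1.3397 + 1/18 = 0.80199; k_eq = 1.2469 N/mm
δ = F/k_eq = 11.6/1.2469 = 9.3031 mm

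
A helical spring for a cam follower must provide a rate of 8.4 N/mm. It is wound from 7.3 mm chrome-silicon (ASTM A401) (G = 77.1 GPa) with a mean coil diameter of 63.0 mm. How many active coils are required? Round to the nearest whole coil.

13

N_a = Gd⁴/(8D³k) = (77.1×10³ × 7.3⁴)/(8 × 63.0³ × 8.4)
    = 2.1895e+08 / 1.68032e+07 = 13.03 → 13 coils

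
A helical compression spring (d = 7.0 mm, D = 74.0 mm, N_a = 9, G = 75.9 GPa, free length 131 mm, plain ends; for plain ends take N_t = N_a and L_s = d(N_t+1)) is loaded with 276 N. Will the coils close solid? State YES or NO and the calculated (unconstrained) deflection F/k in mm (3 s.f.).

NO, δ = 44.2 mm

k = Gd⁴/(8D³N_a) = (75.9×10³)(7.0⁴)/(8·74.0³·9) = 6.2461 N/mm
N_t = 9; L_s = 7.0·10 = 70 mm; δ_solid = L₀ − L_s = 131 − 70 = 61 mm
δ = F/k = 276/6.2461 = 44.188 mm
δ < δ_solid → spring does not go solid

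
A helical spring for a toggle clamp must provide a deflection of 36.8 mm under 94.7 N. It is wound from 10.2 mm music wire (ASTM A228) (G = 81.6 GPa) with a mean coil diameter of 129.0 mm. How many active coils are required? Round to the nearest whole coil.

20

Required rate k = F/δ = 94.7/36.8 = 2.5734 N/mm
N_a = Gd⁴/(8D³k) = (81.6×10³ × 10.2⁴)/(8 × 129.0³ × 2.5734)
    = 8.83265e+08 / 4.41938e+07 = 19.99 → 20 coils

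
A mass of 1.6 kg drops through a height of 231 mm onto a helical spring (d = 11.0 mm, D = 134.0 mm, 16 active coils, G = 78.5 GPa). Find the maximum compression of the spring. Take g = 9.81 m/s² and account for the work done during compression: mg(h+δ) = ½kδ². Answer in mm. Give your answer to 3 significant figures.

k = Gd⁴/(8D³N_a) = (78.5×10³)(11.0⁴)/(8·134.0³·16) = 3.7318 N/mm
W = mg = 1.6 × 9.81 = 15.696 N
½kδ² − Wδ − Wh = 0 → δ = (W + √(W² + 2kWh))/k
δ = (15.696 + √(246.36 + 27061.2))/3.7318 = (15.696 + 165.25)/3.7318 = 48.488 mm

48.5 mm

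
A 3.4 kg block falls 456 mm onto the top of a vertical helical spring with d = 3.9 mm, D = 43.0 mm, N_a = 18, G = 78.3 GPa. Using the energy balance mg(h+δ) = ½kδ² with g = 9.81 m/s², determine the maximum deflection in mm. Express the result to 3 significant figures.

k = Gd⁴/(8D³N_a) = (78.3×10³)(3.9⁴)/(8·43.0³·18) = 1.5822 N/mm
W = mg = 3.4 × 9.81 = 33.354 N
½kδ² − Wδ − Wh = 0 → δ = (W + √(W² + 2kWh))/k
δ = (33.354 + √(1112.5 + 48127.7))/1.5822 = (33.354 + 221.9)/1.5822 = 161.33 mm

161 mm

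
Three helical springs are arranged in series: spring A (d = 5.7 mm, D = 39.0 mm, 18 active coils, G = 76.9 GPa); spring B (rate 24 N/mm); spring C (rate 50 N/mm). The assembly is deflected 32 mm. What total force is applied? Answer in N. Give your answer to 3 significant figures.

k_A = Gd⁴/(8D³N_a) = (76.9×10³)(5.7⁴)/(8·39.0³·18) = 9.5032 N/mm
Series: 1/k_eq = 1/9.5032 + 1/24 + 1/50 = 0.16689; k_eq = 5.9918 N/mm
F = k_eq·δ = 5.9918·32 = 191.74 N

192 N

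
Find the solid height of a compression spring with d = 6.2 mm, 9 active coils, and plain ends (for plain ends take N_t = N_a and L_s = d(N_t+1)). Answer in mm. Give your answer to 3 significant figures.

62.0 mm

plain ends: N_t = N_a = 9
L_s = d·(N_t+1) = 6.2 × 10 = 62 mm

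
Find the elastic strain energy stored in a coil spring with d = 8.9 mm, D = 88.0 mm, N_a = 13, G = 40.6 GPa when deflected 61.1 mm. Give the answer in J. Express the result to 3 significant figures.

6.71 J

k = Gd⁴/(8D³N_a) = (40.6×10³)(8.9⁴)/(8·88.0³·13) = 3.5942 N/mm
U = ½kδ² = 0.5 × 3.5942 × 61.1² = 6709 N·mm = 6.709 J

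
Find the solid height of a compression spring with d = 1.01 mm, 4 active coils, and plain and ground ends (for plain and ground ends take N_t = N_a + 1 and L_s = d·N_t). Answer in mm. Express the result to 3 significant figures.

5.05 mm

plain and ground ends: N_t = N_a + 1 = 4 + 1 = 5
L_s = d·N_t = 1.01 × 5 = 5.05 mm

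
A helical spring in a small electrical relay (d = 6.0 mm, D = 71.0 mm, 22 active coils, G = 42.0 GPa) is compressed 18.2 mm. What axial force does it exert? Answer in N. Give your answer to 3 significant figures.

15.7 N

k = Gd⁴/(8D³N_a) = (42.0×10³)(6.0⁴)/(8·71.0³·22) = 0.86411 N/mm
F = k·δ = 0.86411 × 18.2 = 15.727 N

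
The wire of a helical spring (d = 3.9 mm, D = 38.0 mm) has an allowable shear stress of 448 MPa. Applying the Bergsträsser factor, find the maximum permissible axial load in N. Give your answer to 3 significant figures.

241 N

C = D/d = 38.0/3.9 = 9.7436
K_B = (4C+2)/(4C−3) = 40.974/35.974 = 1.1390
τ_max = K·8FD/(πd³) → F_max = τ_allow·πd³/(8DK)
F_max = 448·π·3.9³/(8·38.0·1.1390) = 83488/346.25 = 241.12 N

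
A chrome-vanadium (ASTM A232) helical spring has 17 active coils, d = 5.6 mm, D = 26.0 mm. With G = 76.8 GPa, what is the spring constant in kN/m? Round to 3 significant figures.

31.6 kN/m

k = Gd⁴/(8D³N_a) = (76.8×10³ × 5.6⁴) / (8 × 26.0³ × 17)
  = 7.55289e+07 / 2.39034e+06 = 31.598 N/mm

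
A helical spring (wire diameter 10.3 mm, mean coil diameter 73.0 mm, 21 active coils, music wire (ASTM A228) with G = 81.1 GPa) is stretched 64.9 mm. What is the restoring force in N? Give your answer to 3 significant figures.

906 N

k = Gd⁴/(8D³N_a) = (81.1×10³)(10.3⁴)/(8·73.0³·21) = 13.967 N/mm
F = k·δ = 13.967 × 64.9 = 906.43 N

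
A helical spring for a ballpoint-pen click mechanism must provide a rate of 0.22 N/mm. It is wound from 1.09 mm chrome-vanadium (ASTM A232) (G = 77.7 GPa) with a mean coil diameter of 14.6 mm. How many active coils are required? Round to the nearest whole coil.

N_a = Gd⁴/(8D³k) = (77.7×10³ × 1.09⁴)/(8 × 14.6³ × 0.22)
    = 109680 / 5477.36 = 20.02 → 20 coils

20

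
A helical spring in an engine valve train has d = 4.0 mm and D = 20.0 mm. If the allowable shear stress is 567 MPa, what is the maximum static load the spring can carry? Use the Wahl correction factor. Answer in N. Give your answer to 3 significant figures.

C = D/d = 20.0/4.0 = 5.0000
K_W = (4C−1)/(4C−4) + 0.615/C = 19.000/16.000 + 0.1230 = 1.3105
τ_max = K·8FD/(πd³) → F_max = τ_allow·πd³/(8DK)
F_max = 567·π·4.0³/(8·20.0·1.3105) = 1.14e+05/209.68 = 543.7 N

544 N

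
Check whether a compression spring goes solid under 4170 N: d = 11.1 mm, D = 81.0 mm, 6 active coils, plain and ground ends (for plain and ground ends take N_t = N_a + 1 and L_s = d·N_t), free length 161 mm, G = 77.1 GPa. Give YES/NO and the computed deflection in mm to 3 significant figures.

YES, δ = 90.9 mm

k = Gd⁴/(8D³N_a) = (77.1×10³)(11.1⁴)/(8·81.0³·6) = 45.883 N/mm
N_t = 7; L_s = 11.1·7 = 77.7 mm; δ_solid = L₀ − L_s = 161 − 77.7 = 83.3 mm
δ = F/k = 4170/45.883 = 90.884 mm
δ ≥ δ_solid → spring goes solid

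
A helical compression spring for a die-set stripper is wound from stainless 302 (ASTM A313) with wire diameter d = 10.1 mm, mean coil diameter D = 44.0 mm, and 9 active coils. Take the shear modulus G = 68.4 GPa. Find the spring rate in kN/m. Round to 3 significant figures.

116 kN/m

k = Gd⁴/(8D³N_a) = (68.4×10³ × 10.1⁴) / (8 × 44.0³ × 9)
  = 7.11773e+08 / 6.13325e+06 = 116.05 N/mm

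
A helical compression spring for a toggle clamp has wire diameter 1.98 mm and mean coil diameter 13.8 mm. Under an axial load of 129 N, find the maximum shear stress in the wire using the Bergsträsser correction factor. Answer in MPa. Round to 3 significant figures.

701 MPa

Spring index C = D/d = 13.8/1.98 = 6.9697
K_B = (4C+2)/(4C−3) = 29.879/24.879 = 1.2010
τ₀ = 8FD/(πd³) = 8·129·13.8/(π·1.98³) = 14241.6/24.386 = 584 MPa
τ_max = K·τ₀ = 1.2010 × 584 = 701.37 MPa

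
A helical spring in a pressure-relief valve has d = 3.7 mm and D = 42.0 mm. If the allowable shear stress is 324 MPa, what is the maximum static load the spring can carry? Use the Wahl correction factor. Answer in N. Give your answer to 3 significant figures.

136 N

C = D/d = 42.0/3.7 = 11.3514
K_W = (4C−1)/(4C−4) + 0.615/C = 44.405/41.405 + 0.0542 = 1.1266
τ_max = K·8FD/(πd³) → F_max = τ_allow·πd³/(8DK)
F_max = 324·π·3.7³/(8·42.0·1.1266) = 51558/378.55 = 136.2 N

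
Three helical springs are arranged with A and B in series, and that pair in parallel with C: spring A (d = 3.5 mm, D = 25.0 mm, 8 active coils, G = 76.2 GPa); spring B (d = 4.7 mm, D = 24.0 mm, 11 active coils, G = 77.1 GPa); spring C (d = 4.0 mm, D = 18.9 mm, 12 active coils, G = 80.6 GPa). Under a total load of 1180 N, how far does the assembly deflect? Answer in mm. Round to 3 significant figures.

k_A = Gd⁴/(8D³N_a) = (76.2×10³)(3.5⁴)/(8·25.0³·8) = 11.435 N/mm
k_B = Gd⁴/(8D³N_a) = (77.1×10³)(4.7⁴)/(8·24.0³·11) = 30.926 N/mm
k_C = Gd⁴/(8D³N_a) = (80.6×10³)(4.0⁴)/(8·18.9³·12) = 31.836 N/mm
Springs A,B series: k_AB = 1/(1/11.435+1/30.926) = 8.3481 N/mm; parallel with C: k_eq = 8.3481+31.836 = 40.184 N/mm
δ = F/k_eq = 1180/40.184 = 29.365 mm

29.4 mm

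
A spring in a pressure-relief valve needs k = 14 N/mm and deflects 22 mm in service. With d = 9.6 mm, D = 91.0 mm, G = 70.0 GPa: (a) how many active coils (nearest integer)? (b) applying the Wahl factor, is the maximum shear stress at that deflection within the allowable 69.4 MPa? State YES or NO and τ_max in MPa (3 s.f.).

N_a = Gd⁴/(8D³k) = (70.0×10³)(9.6⁴)/(8·91.0³·14) = 7.044 → N_a = 7
Actual rate k = Gd⁴/(8D³·7) = 14.089 N/mm
Working load F = kδ = 14.089·22 = 309.95 N
C = 91.0/9.6 = 9.4792; K_W = (4C−1)/(4C−4)+0.615/C = 1.1533
τ_max = K_W·8FD/(πd³) = 1.1533·81.182 = 93.63 MPa
τ_max > 69.4 MPa → exceeds allowable

(a) 7 coils; (b) NO, τ_max = 93.6 MPa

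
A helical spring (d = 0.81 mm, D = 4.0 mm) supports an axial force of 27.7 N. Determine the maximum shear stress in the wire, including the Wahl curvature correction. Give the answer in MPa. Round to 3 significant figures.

Spring index C = D/d = 4.0/0.81 = 4.9383
K_W = (4C−1)/(4C−4) + 0.615/C = 18.753/15.753 + 0.1245 = 1.3150
τ₀ = 8FD/(πd³) = 8·27.7·4.0/(π·0.81³) = 886.4/1.6696 = 530.91 MPa
τ_max = K·τ₀ = 1.3150 × 530.91 = 698.14 MPa

698 MPa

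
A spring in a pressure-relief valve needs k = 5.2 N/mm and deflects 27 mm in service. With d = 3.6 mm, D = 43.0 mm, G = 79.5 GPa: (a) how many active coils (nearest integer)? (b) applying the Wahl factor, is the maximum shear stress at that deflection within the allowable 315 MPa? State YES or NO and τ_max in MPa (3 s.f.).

N_a = Gd⁴/(8D³k) = (79.5×10³)(3.6⁴)/(8·43.0³·5.2) = 4.037 → N_a = 4
Actual rate k = Gd⁴/(8D³·4) = 5.2483 N/mm
Working load F = kδ = 5.2483·27 = 141.71 N
C = 43.0/3.6 = 11.9444; K_W = (4C−1)/(4C−4)+0.615/C = 1.1200
τ_max = K_W·8FD/(πd³) = 1.1200·332.57 = 372.49 MPa
τ_max > 315 MPa → exceeds allowable

(a) 4 coils; (b) NO, τ_max = 372 MPa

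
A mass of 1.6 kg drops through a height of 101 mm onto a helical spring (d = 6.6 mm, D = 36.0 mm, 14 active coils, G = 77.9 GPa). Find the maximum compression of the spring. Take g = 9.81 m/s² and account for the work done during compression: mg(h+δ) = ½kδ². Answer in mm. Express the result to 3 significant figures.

k = Gd⁴/(8D³N_a) = (77.9×10³)(6.6⁴)/(8·36.0³·14) = 28.287 N/mm
W = mg = 1.6 × 9.81 = 15.696 N
½kδ² − Wδ − Wh = 0 → δ = (W + √(W² + 2kWh))/k
δ = (15.696 + √(246.36 + 89686.7))/28.287 = (15.696 + 299.89)/28.287 = 11.156 mm

11.2 mm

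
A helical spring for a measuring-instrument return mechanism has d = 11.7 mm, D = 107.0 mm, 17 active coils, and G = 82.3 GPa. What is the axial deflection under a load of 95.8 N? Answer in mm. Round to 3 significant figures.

10.3 mm

k = Gd⁴/(8D³N_a) = (82.3×10³)(11.7⁴)/(8·107.0³·17) = 9.2566 N/mm
δ = F/k = 95.8 / 9.2566 = 10.349 mm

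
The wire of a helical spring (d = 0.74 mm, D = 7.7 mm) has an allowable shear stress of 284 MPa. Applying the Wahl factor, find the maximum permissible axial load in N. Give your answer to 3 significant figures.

C = D/d = 7.7/0.74 = 10.4054
K_W = (4C−1)/(4C−4) + 0.615/C = 40.622/37.622 + 0.0591 = 1.1388
τ_max = K·8FD/(πd³) → F_max = τ_allow·πd³/(8DK)
F_max = 284·π·0.74³/(8·7.7·1.1388) = 361.55/70.153 = 5.1537 N

5.15 N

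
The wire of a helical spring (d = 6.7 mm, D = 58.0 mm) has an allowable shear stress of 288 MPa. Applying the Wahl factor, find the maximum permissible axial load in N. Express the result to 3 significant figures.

C = D/d = 58.0/6.7 = 8.6567
K_W = (4C−1)/(4C−4) + 0.615/C = 33.627/30.627 + 0.0710 = 1.1690
τ_max = K·8FD/(πd³) → F_max = τ_allow·πd³/(8DK)
F_max = 288·π·6.7³/(8·58.0·1.1690) = 2.7212e+05/542.41 = 501.69 N

502 N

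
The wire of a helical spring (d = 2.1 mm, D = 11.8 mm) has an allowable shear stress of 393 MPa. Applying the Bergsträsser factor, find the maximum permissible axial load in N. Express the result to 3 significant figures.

C = D/d = 11.8/2.1 = 5.6190
K_B = (4C+2)/(4C−3) = 24.476/19.476 = 1.2567
τ_max = K·8FD/(πd³) → F_max = τ_allow·πd³/(8DK)
F_max = 393·π·2.1³/(8·11.8·1.2567) = 11434/118.63 = 96.38 N

96.4 N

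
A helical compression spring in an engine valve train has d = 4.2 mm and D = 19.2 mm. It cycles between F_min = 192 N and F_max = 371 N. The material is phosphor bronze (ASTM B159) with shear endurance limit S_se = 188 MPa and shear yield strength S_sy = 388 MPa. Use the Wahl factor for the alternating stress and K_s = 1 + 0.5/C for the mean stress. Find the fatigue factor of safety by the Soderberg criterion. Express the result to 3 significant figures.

C = D/d = 19.2/4.2 = 4.5714; K_W = (4C−1)/(4C−4)+0.615/C = 1.3445; K_s = 1+0.5/C = 1.1094
F_a = (F_max−F_min)/2 = 89.5 N; F_m = (F_max+F_min)/2 = 281.5 N
τ_a = K_W·8F_aD/(πd³) = 1.3445 × 59.063 = 79.412 MPa
τ_m = K_s·8F_mD/(πd³) = 1.1094 × 185.77 = 206.09 MPa
Soderberg: 1/n_f = τ_a/S_se + τ_m/S_sy = 79.412/188 + 206.09/388 = 0.42241 + 0.53115 = 0.95356
n_f = 1/0.95356 = 1.049

1.05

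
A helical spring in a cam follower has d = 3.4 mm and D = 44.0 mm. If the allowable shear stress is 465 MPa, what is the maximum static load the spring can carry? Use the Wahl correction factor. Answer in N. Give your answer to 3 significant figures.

147 N

C = D/d = 44.0/3.4 = 12.9412
K_W = (4C−1)/(4C−4) + 0.615/C = 50.765/47.765 + 0.0475 = 1.1103
τ_max = K·8FD/(πd³) → F_max = τ_allow·πd³/(8DK)
F_max = 465·π·3.4³/(8·44.0·1.1103) = 57417/390.84 = 146.91 N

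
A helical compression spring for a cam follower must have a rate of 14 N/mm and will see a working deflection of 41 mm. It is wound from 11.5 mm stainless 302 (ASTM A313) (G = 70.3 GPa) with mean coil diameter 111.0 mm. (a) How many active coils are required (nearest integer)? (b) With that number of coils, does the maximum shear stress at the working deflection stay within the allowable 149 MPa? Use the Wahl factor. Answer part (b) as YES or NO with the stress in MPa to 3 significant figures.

(a) 8 coils; (b) YES, τ_max = 123 MPa

N_a = Gd⁴/(8D³k) = (70.3×10³)(11.5⁴)/(8·111.0³·14) = 8.027 → N_a = 8
Actual rate k = Gd⁴/(8D³·8) = 14.047 N/mm
Working load F = kδ = 14.047·41 = 575.95 N
C = 111.0/11.5 = 9.6522; K_W = (4C−1)/(4C−4)+0.615/C = 1.1504
τ_max = K_W·8FD/(πd³) = 1.1504·107.04 = 123.14 MPa
τ_max ≤ 149 MPa → acceptable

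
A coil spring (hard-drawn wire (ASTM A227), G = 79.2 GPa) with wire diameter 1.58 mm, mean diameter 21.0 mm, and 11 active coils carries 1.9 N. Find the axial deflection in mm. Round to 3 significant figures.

k = Gd⁴/(8D³N_a) = (79.2×10³)(1.58⁴)/(8·21.0³·11) = 0.60564 N/mm
δ = F/k = 1.9 / 0.60564 = 3.1372 mm

3.14 mm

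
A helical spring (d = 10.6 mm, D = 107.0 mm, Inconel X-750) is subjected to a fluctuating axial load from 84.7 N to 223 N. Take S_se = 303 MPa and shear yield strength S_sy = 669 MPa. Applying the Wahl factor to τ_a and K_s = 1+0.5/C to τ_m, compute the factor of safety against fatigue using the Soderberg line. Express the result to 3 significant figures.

8.70

C = D/d = 107.0/10.6 = 10.0943; K_W = (4C−1)/(4C−4)+0.615/C = 1.1434; K_s = 1+0.5/C = 1.0495
F_a = (F_max−F_min)/2 = 69.15 N; F_m = (F_max+F_min)/2 = 153.85 N
τ_a = K_W·8F_aD/(πd³) = 1.1434 × 15.82 = 18.088 MPa
τ_m = K_s·8F_mD/(πd³) = 1.0495 × 35.197 = 36.94 MPa
Soderberg: 1/n_f = τ_a/S_se + τ_m/S_sy = 18.088/303 + 36.94/669 = 0.05970 + 0.05522 = 0.11491
n_f = 1/0.11491 = 8.702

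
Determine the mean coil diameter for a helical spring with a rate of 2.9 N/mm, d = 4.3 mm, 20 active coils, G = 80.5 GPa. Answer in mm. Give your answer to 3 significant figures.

39.0 mm

D = (Gd⁴/(8N_a·k))^(1/3) = (80.5×10³·4.3⁴/(8·20·2.9))^(1/3)
  = (59313.3)^(1/3) = 38.9987 mm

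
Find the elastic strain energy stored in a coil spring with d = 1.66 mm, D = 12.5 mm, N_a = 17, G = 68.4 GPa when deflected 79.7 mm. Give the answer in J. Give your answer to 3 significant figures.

6.21 J

k = Gd⁴/(8D³N_a) = (68.4×10³)(1.66⁴)/(8·12.5³·17) = 1.9553 N/mm
U = ½kδ² = 0.5 × 1.9553 × 79.7² = 6210.2 N·mm = 6.2102 J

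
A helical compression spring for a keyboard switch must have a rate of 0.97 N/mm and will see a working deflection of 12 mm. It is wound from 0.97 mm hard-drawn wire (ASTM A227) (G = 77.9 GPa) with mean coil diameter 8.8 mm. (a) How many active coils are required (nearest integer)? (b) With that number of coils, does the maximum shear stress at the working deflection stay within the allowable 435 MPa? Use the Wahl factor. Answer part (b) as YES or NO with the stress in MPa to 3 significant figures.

N_a = Gd⁴/(8D³k) = (77.9×10³)(0.97⁴)/(8·8.8³·0.97) = 13.04 → N_a = 13
Actual rate k = Gd⁴/(8D³·13) = 0.97307 N/mm
Working load F = kδ = 0.97307·12 = 11.677 N
C = 8.8/0.97 = 9.0722; K_W = (4C−1)/(4C−4)+0.615/C = 1.1607
τ_max = K_W·8FD/(πd³) = 1.1607·286.7 = 332.78 MPa
τ_max ≤ 435 MPa → acceptable

(a) 13 coils; (b) YES, τ_max = 333 MPa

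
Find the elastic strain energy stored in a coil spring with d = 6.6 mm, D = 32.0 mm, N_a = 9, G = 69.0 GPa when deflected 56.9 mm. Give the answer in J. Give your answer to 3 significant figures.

89.8 J

k = Gd⁴/(8D³N_a) = (69.0×10³)(6.6⁴)/(8·32.0³·9) = 55.494 N/mm
U = ½kδ² = 0.5 × 55.494 × 56.9² = 89833 N·mm = 89.833 J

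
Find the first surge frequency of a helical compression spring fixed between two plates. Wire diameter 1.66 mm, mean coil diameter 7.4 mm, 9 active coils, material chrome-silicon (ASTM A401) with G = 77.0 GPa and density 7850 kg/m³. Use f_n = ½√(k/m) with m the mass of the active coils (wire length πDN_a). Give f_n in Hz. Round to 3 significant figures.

k = Gd⁴/(8D³N_a) = (77.0×10³)(1.66⁴)/(8·7.4³·9) = 20.04 N/mm = 20040 N/m
Wire length L = πDN_a = π·7.4·9 = 209.23 mm
m = ρ·(πd²/4)·L = 7850 × 2.1642×10⁻⁶ m² × 0.20923 m = 0.0035547 kg
f_n = ½√(k/m) = 0.5·√(20040/0.0035547) = 0.5·√(5.6376e+06) = 1187.2 Hz

1190 Hz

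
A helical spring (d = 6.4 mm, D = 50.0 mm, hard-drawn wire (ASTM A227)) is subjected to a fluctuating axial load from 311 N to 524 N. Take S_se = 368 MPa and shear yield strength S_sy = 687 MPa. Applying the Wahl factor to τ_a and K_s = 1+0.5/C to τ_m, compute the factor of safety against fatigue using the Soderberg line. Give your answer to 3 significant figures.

2.08

C = D/d = 50.0/6.4 = 7.8125; K_W = (4C−1)/(4C−4)+0.615/C = 1.1888; K_s = 1+0.5/C = 1.0640
F_a = (F_max−F_min)/2 = 106.5 N; F_m = (F_max+F_min)/2 = 417.5 N
τ_a = K_W·8F_aD/(πd³) = 1.1888 × 51.727 = 61.494 MPa
τ_m = K_s·8F_mD/(πd³) = 1.0640 × 202.78 = 215.76 MPa
Soderberg: 1/n_f = τ_a/S_se + τ_m/S_sy = 61.494/368 + 215.76/687 = 0.16710 + 0.31406 = 0.48116
n_f = 1/0.48116 = 2.078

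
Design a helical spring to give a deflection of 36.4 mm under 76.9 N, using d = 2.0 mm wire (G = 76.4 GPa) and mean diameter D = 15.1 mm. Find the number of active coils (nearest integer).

21

Required rate k = F/δ = 76.9/36.4 = 2.1126 N/mm
N_a = Gd⁴/(8D³k) = (76.4×10³ × 2.0⁴)/(8 × 15.1³ × 2.1126)
    = 1.2224e+06 / 58189.7 = 21.01 → 21 coils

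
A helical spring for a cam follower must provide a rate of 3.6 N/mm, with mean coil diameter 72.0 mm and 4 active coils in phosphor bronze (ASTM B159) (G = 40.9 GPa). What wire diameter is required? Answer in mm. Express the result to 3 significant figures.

d = (8D³N_a·k / G)^(1/4) = (8·72.0³·4·3.6 / (40.9×10³))^0.25
  = (1051.3)^0.25 = 5.6942 mm

5.69 mm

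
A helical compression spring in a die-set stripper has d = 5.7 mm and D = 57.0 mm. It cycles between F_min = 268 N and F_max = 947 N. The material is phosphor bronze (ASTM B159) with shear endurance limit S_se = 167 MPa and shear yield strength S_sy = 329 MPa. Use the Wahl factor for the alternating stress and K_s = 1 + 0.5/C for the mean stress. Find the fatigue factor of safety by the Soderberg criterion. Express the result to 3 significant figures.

0.299

C = D/d = 57.0/5.7 = 10.0000; K_W = (4C−1)/(4C−4)+0.615/C = 1.1448; K_s = 1+0.5/C = 1.0500
F_a = (F_max−F_min)/2 = 339.5 N; F_m = (F_max+F_min)/2 = 607.5 N
τ_a = K_W·8F_aD/(πd³) = 1.1448 × 266.09 = 304.63 MPa
τ_m = K_s·8F_mD/(πd³) = 1.0500 × 476.14 = 499.95 MPa
Soderberg: 1/n_f = τ_a/S_se + τ_m/S_sy = 304.63/167 + 499.95/329 = 1.82413 + 1.51960 = 3.3437
n_f = 1/3.3437 = 0.2991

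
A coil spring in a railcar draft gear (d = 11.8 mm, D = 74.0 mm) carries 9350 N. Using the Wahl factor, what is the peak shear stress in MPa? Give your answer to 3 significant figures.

1330 MPa

Spring index C = D/d = 74.0/11.8 = 6.2712
K_W = (4C−1)/(4C−4) + 0.615/C = 24.085/21.085 + 0.0981 = 1.2404
τ₀ = 8FD/(πd³) = 8·9350·74.0/(π·11.8³) = 5.5352e+06/5161.7 = 1072.4 MPa
τ_max = K·τ₀ = 1.2404 × 1072.4 = 1330.1 MPa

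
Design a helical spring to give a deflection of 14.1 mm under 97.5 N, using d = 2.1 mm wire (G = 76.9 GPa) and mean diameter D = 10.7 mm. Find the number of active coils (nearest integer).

22

Required rate k = F/δ = 97.5/14.1 = 6.9149 N/mm
N_a = Gd⁴/(8D³k) = (76.9×10³ × 2.1⁴)/(8 × 10.7³ × 6.9149)
    = 1.49556e+06 / 67768.3 = 22.07 → 22 coils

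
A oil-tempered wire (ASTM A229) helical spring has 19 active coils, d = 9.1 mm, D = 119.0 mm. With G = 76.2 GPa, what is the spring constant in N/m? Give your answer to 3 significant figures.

2040 N/m

k = Gd⁴/(8D³N_a) = (76.2×10³ × 9.1⁴) / (8 × 119.0³ × 19)
  = 5.22541e+08 / 2.56144e+08 = 2.04 N/mm = 2040 N/m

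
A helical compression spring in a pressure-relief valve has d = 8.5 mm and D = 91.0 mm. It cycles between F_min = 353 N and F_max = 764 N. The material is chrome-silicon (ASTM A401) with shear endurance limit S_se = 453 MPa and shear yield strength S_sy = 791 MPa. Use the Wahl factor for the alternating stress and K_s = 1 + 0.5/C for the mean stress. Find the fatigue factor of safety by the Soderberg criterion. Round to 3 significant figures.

C = D/d = 91.0/8.5 = 10.7059; K_W = (4C−1)/(4C−4)+0.615/C = 1.1347; K_s = 1+0.5/C = 1.0467
F_a = (F_max−F_min)/2 = 205.5 N; F_m = (F_max+F_min)/2 = 558.5 N
τ_a = K_W·8F_aD/(πd³) = 1.1347 × 77.542 = 87.988 MPa
τ_m = K_s·8F_mD/(πd³) = 1.0467 × 210.74 = 220.58 MPa
Soderberg: 1/n_f = τ_a/S_se + τ_m/S_sy = 87.988/453 + 220.58/791 = 0.19423 + 0.27887 = 0.4731
n_f = 1/0.4731 = 2.114

2.11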